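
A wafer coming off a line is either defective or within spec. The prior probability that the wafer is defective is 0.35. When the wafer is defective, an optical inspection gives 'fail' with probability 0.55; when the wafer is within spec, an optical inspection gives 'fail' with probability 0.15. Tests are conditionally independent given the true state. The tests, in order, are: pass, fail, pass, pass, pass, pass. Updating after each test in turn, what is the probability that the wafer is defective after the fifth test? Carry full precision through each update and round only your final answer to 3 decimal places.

After 'pass': P(defective) = 0.45·0.3500 / (0.45·0.3500 + 0.85·0.6500) ≈ 0.2218
After 'fail': P(defective) = 0.55·0.2218 / (0.55·0.2218 + 0.15·0.7782) ≈ 0.5111
After 'pass': P(defective) = 0.45·0.5111 / (0.45·0.5111 + 0.85·0.4889) ≈ 0.3562
After 'pass': P(defective) = 0.45·0.3562 / (0.45·0.3562 + 0.85·0.6438) ≈ 0.2266
After 'pass': P(defective) = 0.45·0.2266 / (0.45·0.2266 + 0.85·0.7734) ≈ 0.1343

0.134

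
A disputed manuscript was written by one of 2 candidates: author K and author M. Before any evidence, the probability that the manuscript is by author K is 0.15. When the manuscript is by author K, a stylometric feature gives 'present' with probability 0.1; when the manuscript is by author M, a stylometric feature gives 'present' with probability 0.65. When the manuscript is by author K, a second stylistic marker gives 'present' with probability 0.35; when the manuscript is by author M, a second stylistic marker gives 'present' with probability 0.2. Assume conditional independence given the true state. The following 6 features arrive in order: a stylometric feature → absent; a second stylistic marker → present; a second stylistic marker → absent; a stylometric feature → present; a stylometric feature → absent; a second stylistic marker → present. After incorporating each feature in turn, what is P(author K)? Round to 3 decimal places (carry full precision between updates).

0.309

After a stylometric feature='absent': P(author K) = 0.9·0.1500 / (0.9·0.1500 + 0.35·0.8500) ≈ 0.3121
After a second stylistic marker='present': P(author K) = 0.35·0.3121 / (0.35·0.3121 + 0.2·0.6879) ≈ 0.4426
After a second stylistic marker='absent': P(author K) = 0.65·0.4426 / (0.65·0.4426 + 0.8·0.5574) ≈ 0.3922
After a stylometric feature='present': P(author K) = 0.1·0.3922 / (0.1·0.3922 + 0.65·0.6078) ≈ 0.0903
After a stylometric feature='absent': P(author K) = 0.9·0.0903 / (0.9·0.0903 + 0.35·0.9097) ≈ 0.2033
After a second stylistic marker='present': P(author K) = 0.35·0.2033 / (0.35·0.2033 + 0.2·0.7967) ≈ 0.3088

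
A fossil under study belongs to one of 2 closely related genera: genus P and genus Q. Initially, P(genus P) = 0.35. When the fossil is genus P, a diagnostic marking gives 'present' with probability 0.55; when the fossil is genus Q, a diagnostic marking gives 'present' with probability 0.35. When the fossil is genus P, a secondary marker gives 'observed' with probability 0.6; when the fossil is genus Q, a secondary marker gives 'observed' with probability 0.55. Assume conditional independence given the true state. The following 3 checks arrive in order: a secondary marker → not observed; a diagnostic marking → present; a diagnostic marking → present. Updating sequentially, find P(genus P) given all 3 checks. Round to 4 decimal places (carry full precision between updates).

0.5417

After a secondary marker='not observed': P(genus P) = 0.4·0.3500 / (0.4·0.3500 + 0.45·0.6500) ≈ 0.3237
After a diagnostic marking='present': P(genus P) = 0.55·0.3237 / (0.55·0.3237 + 0.35·0.6763) ≈ 0.4293
After a diagnostic marking='present': P(genus P) = 0.55·0.4293 / (0.55·0.4293 + 0.35·0.5707) ≈ 0.5417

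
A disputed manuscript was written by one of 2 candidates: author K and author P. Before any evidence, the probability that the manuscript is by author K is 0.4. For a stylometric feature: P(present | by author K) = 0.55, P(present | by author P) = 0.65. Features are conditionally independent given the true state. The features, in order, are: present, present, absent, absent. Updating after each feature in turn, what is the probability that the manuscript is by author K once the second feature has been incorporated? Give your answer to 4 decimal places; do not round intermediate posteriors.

After 'present': P(author K) = 0.55·0.4000 / (0.55·0.4000 + 0.65·0.6000) ≈ 0.3607
After 'present': P(author K) = 0.55·0.3607 / (0.55·0.3607 + 0.65·0.6393) ≈ 0.3231

0.3231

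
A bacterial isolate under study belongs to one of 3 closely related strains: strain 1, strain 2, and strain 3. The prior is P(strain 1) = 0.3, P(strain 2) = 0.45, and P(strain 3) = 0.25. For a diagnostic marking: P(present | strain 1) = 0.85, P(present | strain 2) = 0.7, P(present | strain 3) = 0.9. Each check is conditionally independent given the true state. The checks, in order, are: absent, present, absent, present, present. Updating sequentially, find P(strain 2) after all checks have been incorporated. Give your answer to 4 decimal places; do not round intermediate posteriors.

After 'absent': normaliser = 0.15·0.3000 + 0.3·0.4500 + 0.1·0.2500; P(strain 1) ≈ 0.2195, P(strain 2) ≈ 0.6585, P(strain 3) ≈ 0.1220
After 'present': normaliser = 0.85·0.2195 + 0.7·0.6585 + 0.9·0.1220; P(strain 1) ≈ 0.2464, P(strain 2) ≈ 0.6087, P(strain 3) ≈ 0.1449
After 'absent': normaliser = 0.15·0.2464 + 0.3·0.6087 + 0.1·0.1449; P(strain 1) ≈ 0.1579, P(strain 2) ≈ 0.7802, P(strain 3) ≈ 0.0619
After 'present': normaliser = 0.85·0.1579 + 0.7·0.7802 + 0.9·0.0619; P(strain 1) ≈ 0.1823, P(strain 2) ≈ 0.7420, P(strain 3) ≈ 0.0757
After 'present': normaliser = 0.85·0.1823 + 0.7·0.7420 + 0.9·0.0757; P(strain 1) ≈ 0.2087, P(strain 2) ≈ 0.6995, P(strain 3) ≈ 0.0918

0.6995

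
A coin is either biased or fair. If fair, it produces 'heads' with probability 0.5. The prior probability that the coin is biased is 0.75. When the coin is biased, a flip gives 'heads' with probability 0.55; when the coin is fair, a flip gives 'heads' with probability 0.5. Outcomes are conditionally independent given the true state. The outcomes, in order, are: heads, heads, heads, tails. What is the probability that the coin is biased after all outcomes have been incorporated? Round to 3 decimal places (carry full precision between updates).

0.782

After 'heads': P(biased) = 0.55·0.7500 / (0.55·0.7500 + 0.5·0.2500) ≈ 0.7674
After 'heads': P(biased) = 0.55·0.7674 / (0.55·0.7674 + 0.5·0.2326) ≈ 0.7840
After 'heads': P(biased) = 0.55·0.7840 / (0.55·0.7840 + 0.5·0.2160) ≈ 0.7997
After 'tails': P(biased) = 0.45·0.7997 / (0.45·0.7997 + 0.5·0.2003) ≈ 0.7823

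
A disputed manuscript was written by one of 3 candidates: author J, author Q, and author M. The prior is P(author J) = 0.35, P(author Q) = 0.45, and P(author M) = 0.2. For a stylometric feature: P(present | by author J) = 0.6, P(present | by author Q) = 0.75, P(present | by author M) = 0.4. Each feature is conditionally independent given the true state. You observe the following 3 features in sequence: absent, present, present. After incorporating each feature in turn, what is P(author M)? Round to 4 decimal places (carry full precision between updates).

After 'absent': normaliser = 0.4·0.3500 + 0.25·0.4500 + 0.6·0.2000; P(author J) ≈ 0.3758, P(author Q) ≈ 0.3020, P(author M) ≈ 0.3221
After 'present': normaliser = 0.6·0.3758 + 0.75·0.3020 + 0.4·0.3221; P(author J) ≈ 0.3882, P(author Q) ≈ 0.3899, P(author M) ≈ 0.2218
After 'present': normaliser = 0.6·0.3882 + 0.75·0.3899 + 0.4·0.2218; P(author J) ≈ 0.3793, P(author Q) ≈ 0.4762, P(author M) ≈ 0.1445

0.1445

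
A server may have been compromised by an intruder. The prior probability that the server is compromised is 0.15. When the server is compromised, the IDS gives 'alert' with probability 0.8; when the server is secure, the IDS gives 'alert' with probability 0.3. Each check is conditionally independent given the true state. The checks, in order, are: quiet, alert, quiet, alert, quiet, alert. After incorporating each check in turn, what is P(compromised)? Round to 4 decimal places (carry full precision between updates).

0.0724

Apply Bayes' rule sequentially, carrying P(compromised) forward.
After 'quiet': P(compromised) = 0.2·0.1500 / (0.2·0.1500 + 0.7·0.8500) ≈ 0.0480
After 'alert': P(compromised) = 0.8·0.0480 / (0.8·0.0480 + 0.3·0.9520) ≈ 0.1185
After 'quiet': P(compromised) = 0.2·0.1185 / (0.2·0.1185 + 0.7·0.8815) ≈ 0.0370
After 'alert': P(compromised) = 0.8·0.0370 / (0.8·0.0370 + 0.3·0.9630) ≈ 0.0929
After 'quiet': P(compromised) = 0.2·0.0929 / (0.2·0.0929 + 0.7·0.9071) ≈ 0.0284
After 'alert': P(compromised) = 0.8·0.0284 / (0.8·0.0284 + 0.3·0.9716) ≈ 0.0724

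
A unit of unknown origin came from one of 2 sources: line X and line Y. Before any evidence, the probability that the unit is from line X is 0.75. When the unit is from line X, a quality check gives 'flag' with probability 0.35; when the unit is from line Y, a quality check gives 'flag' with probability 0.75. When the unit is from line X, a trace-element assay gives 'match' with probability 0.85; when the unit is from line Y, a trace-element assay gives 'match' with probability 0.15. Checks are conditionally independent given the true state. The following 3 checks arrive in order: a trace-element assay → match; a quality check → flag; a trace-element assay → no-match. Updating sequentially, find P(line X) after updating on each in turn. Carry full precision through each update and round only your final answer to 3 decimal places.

After a trace-element assay='match': P(line X) = 0.85·0.7500 / (0.85·0.7500 + 0.15·0.2500) ≈ 0.9444
After a quality check='flag': P(line X) = 0.35·0.9444 / (0.35·0.9444 + 0.75·0.0556) ≈ 0.8881
After a trace-element assay='no-match': P(line X) = 0.15·0.8881 / (0.15·0.8881 + 0.85·0.1119) ≈ 0.5833

0.583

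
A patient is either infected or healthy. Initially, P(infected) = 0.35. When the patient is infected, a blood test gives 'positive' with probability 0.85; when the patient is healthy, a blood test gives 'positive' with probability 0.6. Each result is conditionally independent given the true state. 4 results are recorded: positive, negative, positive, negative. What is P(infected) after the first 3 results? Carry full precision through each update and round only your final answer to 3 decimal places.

Each posterior becomes the prior for the next update.
After 'positive': P(infected) = 0.85·0.3500 / (0.85·0.3500 + 0.6·0.6500) ≈ 0.4327
After 'negative': P(infected) = 0.15·0.4327 / (0.15·0.4327 + 0.4·0.5673) ≈ 0.2224
After 'positive': P(infected) = 0.85·0.2224 / (0.85·0.2224 + 0.6·0.7776) ≈ 0.2884

0.288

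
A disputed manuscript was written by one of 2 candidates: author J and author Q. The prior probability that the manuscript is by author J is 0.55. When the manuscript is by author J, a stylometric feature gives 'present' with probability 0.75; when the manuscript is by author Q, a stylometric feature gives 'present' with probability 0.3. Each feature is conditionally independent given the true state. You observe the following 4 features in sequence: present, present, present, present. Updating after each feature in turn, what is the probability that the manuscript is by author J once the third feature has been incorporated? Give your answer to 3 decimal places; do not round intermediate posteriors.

After 'present': P(author J) = 0.75·0.5500 / (0.75·0.5500 + 0.3·0.4500) ≈ 0.7534
After 'present': P(author J) = 0.75·0.7534 / (0.75·0.7534 + 0.3·0.2466) ≈ 0.8842
After 'present': P(author J) = 0.75·0.8842 / (0.75·0.8842 + 0.3·0.1158) ≈ 0.9502

0.950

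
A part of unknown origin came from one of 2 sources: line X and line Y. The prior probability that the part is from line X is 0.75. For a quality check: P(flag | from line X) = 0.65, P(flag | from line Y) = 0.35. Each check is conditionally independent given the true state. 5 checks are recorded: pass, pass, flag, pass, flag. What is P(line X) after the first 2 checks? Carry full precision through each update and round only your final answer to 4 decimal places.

After 'pass': P(line X) = 0.35·0.7500 / (0.35·0.7500 + 0.65·0.2500) ≈ 0.6176
After 'pass': P(line X) = 0.35·0.6176 / (0.35·0.6176 + 0.65·0.3824) ≈ 0.4652

0.4652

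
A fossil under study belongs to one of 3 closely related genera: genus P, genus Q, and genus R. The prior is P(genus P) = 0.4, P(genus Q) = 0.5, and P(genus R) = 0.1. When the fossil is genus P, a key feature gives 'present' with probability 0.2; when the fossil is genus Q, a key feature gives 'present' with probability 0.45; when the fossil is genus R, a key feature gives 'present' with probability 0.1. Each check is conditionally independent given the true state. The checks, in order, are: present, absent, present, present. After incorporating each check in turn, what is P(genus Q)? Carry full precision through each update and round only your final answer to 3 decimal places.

0.904

After 'present': normaliser = 0.2·0.4000 + 0.45·0.5000 + 0.1·0.1000; P(genus P) ≈ 0.2540, P(genus Q) ≈ 0.7143, P(genus R) ≈ 0.0317
After 'absent': normaliser = 0.8·0.2540 + 0.55·0.7143 + 0.9·0.0317; P(genus P) ≈ 0.3253, P(genus Q) ≈ 0.6290, P(genus R) ≈ 0.0457
After 'present': normaliser = 0.2·0.3253 + 0.45·0.6290 + 0.1·0.0457; P(genus P) ≈ 0.1845, P(genus Q) ≈ 0.8026, P(genus R) ≈ 0.0130
After 'present': normaliser = 0.2·0.1845 + 0.45·0.8026 + 0.1·0.0130; P(genus P) ≈ 0.0924, P(genus Q) ≈ 0.9044, P(genus R) ≈ 0.0032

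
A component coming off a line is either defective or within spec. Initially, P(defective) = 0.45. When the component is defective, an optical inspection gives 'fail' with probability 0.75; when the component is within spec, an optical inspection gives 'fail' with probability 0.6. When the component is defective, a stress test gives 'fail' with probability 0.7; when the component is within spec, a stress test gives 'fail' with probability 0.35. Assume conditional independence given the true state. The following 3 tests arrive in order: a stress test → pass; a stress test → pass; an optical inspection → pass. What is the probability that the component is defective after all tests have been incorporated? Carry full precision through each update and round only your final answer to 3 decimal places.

0.098

Apply Bayes' rule sequentially, carrying P(defective) forward.
After a stress test='pass': P(defective) = 0.3·0.4500 / (0.3·0.4500 + 0.65·0.5500) ≈ 0.2741
After a stress test='pass': P(defective) = 0.3·0.2741 / (0.3·0.2741 + 0.65·0.7259) ≈ 0.1484
After an optical inspection='pass': P(defective) = 0.25·0.1484 / (0.25·0.1484 + 0.4·0.8516) ≈ 0.0982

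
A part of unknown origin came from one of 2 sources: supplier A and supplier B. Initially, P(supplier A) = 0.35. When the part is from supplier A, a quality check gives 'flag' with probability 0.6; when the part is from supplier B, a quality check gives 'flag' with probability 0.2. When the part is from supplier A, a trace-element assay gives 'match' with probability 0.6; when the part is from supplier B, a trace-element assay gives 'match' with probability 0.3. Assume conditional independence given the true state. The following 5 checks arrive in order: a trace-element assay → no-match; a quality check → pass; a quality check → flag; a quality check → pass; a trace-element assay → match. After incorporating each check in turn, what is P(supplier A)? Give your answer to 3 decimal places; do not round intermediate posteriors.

0.316

After a trace-element assay='no-match': P(supplier A) = 0.4·0.3500 / (0.4·0.3500 + 0.7·0.6500) ≈ 0.2353
After a quality check='pass': P(supplier A) = 0.4·0.2353 / (0.4·0.2353 + 0.8·0.7647) ≈ 0.1333
After a quality check='flag': P(supplier A) = 0.6·0.1333 / (0.6·0.1333 + 0.2·0.8667) ≈ 0.3158
After a quality check='pass': P(supplier A) = 0.4·0.3158 / (0.4·0.3158 + 0.8·0.6842) ≈ 0.1875
After a trace-element assay='match': P(supplier A) = 0.6·0.1875 / (0.6·0.1875 + 0.3·0.8125) ≈ 0.3158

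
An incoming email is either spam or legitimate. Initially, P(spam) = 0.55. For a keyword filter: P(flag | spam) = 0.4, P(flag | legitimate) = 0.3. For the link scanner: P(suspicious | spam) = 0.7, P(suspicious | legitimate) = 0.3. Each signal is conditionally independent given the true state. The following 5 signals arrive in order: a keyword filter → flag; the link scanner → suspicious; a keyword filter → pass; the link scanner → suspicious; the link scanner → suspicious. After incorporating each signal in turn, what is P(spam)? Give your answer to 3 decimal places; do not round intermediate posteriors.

After a keyword filter='flag': P(spam) = 0.4·0.5500 / (0.4·0.5500 + 0.3·0.4500) ≈ 0.6197
After the link scanner='suspicious': P(spam) = 0.7·0.6197 / (0.7·0.6197 + 0.3·0.3803) ≈ 0.7918
After a keyword filter='pass': P(spam) = 0.6·0.7918 / (0.6·0.7918 + 0.7·0.2082) ≈ 0.7652
After the link scanner='suspicious': P(spam) = 0.7·0.7652 / (0.7·0.7652 + 0.3·0.2348) ≈ 0.8838
After the link scanner='suspicious': P(spam) = 0.7·0.8838 / (0.7·0.8838 + 0.3·0.1162) ≈ 0.9467

0.947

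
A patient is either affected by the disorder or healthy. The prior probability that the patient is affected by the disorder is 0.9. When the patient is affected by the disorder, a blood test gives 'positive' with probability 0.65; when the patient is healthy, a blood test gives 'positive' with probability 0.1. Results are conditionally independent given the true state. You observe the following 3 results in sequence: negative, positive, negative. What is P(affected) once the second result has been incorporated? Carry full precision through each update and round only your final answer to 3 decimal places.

After 'negative': P(affected) = 0.35·0.9000 / (0.35·0.9000 + 0.9·0.1000) ≈ 0.7778
After 'positive': P(affected) = 0.65·0.7778 / (0.65·0.7778 + 0.1·0.2222) ≈ 0.9579

0.958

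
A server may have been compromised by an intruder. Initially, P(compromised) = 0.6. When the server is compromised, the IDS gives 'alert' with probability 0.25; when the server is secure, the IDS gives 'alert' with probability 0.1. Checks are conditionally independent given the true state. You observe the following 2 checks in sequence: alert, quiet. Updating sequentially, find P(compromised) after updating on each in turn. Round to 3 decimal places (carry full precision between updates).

0.758

After 'alert': P(compromised) = 0.25·0.6000 / (0.25·0.6000 + 0.1·0.4000) ≈ 0.7895
After 'quiet': P(compromised) = 0.75·0.7895 / (0.75·0.7895 + 0.9·0.2105) ≈ 0.7576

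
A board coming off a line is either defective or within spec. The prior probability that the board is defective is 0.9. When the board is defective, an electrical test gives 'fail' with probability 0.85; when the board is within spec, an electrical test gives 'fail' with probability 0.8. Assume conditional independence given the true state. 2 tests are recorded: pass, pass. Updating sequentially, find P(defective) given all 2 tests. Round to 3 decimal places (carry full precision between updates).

0.835

Each posterior becomes the prior for the next update.
After 'pass': P(defective) = 0.15·0.9000 / (0.15·0.9000 + 0.2·0.1000) ≈ 0.8710
After 'pass': P(defective) = 0.15·0.8710 / (0.15·0.8710 + 0.2·0.1290) ≈ 0.8351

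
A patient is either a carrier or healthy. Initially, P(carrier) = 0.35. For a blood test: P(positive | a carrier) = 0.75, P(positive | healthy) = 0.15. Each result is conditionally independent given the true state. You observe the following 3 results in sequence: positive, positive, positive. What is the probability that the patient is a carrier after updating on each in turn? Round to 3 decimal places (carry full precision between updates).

After 'positive': P(carrier) = 0.75·0.3500 / (0.75·0.3500 + 0.15·0.6500) ≈ 0.7292
After 'positive': P(carrier) = 0.75·0.7292 / (0.75·0.7292 + 0.15·0.2708) ≈ 0.9309
After 'positive': P(carrier) = 0.75·0.9309 / (0.75·0.9309 + 0.15·0.0691) ≈ 0.9854

0.985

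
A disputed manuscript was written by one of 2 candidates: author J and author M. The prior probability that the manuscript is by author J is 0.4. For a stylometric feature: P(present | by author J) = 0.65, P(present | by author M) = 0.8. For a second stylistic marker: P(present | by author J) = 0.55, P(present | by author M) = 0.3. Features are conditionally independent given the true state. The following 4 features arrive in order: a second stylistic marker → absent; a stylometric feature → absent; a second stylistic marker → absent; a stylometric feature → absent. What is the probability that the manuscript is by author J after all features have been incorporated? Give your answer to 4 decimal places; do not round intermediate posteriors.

0.4576

After a second stylistic marker='absent': P(author J) = 0.45·0.4000 / (0.45·0.4000 + 0.7·0.6000) ≈ 0.3000
After a stylometric feature='absent': P(author J) = 0.35·0.3000 / (0.35·0.3000 + 0.2·0.7000) ≈ 0.4286
After a second stylistic marker='absent': P(author J) = 0.45·0.4286 / (0.45·0.4286 + 0.7·0.5714) ≈ 0.3253
After a stylometric feature='absent': P(author J) = 0.35·0.3253 / (0.35·0.3253 + 0.2·0.6747) ≈ 0.4576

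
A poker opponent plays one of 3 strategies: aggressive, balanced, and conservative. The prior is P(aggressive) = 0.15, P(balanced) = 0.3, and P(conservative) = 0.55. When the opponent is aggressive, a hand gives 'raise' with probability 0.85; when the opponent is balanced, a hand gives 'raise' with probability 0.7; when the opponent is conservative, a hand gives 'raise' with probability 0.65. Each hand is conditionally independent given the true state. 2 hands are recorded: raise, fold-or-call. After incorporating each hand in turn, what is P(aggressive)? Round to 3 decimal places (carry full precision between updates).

After 'raise': normaliser = 0.85·0.1500 + 0.7·0.3000 + 0.65·0.5500; P(aggressive) ≈ 0.1835, P(balanced) ≈ 0.3022, P(conservative) ≈ 0.5144
After 'fold-or-call': normaliser = 0.15·0.1835 + 0.3·0.3022 + 0.35·0.5144; P(aggressive) ≈ 0.0923, P(balanced) ≈ 0.3040, P(conservative) ≈ 0.6037

0.092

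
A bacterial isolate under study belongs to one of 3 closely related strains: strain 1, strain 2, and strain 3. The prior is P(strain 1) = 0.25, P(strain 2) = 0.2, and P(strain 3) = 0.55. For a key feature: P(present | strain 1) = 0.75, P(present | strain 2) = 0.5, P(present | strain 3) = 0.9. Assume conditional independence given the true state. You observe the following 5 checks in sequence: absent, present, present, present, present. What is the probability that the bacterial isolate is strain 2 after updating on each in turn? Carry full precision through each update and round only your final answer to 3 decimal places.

0.101

Apply Bayes' rule sequentially, carrying P(strain 2) forward.
After 'absent': normaliser = 0.25·0.2500 + 0.5·0.2000 + 0.1·0.5500; P(strain 1) ≈ 0.2874, P(strain 2) ≈ 0.4598, P(strain 3) ≈ 0.2529
After 'present': normaliser = 0.75·0.2874 + 0.5·0.4598 + 0.9·0.2529; P(strain 1) ≈ 0.3202, P(strain 2) ≈ 0.3416, P(strain 3) ≈ 0.3382
After 'present': normaliser = 0.75·0.3202 + 0.5·0.3416 + 0.9·0.3382; P(strain 1) ≈ 0.3358, P(strain 2) ≈ 0.2388, P(strain 3) ≈ 0.4255
After 'present': normaliser = 0.75·0.3358 + 0.5·0.2388 + 0.9·0.4255; P(strain 1) ≈ 0.3339, P(strain 2) ≈ 0.1583, P(strain 3) ≈ 0.5078
After 'present': normaliser = 0.75·0.3339 + 0.5·0.1583 + 0.9·0.5078; P(strain 1) ≈ 0.3184, P(strain 2) ≈ 0.1006, P(strain 3) ≈ 0.5810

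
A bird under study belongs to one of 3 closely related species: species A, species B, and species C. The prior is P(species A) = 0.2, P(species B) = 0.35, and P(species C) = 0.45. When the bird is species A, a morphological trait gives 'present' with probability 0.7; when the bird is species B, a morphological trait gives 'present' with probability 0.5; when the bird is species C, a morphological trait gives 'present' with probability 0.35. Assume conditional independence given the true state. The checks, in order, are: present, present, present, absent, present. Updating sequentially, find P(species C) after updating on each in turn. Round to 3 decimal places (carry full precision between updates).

After 'present': normaliser = 0.7·0.2000 + 0.5·0.3500 + 0.35·0.4500; P(species A) ≈ 0.2963, P(species B) ≈ 0.3704, P(species C) ≈ 0.3333
After 'present': normaliser = 0.7·0.2963 + 0.5·0.3704 + 0.35·0.3333; P(species A) ≈ 0.4073, P(species B) ≈ 0.3636, P(species C) ≈ 0.2291
After 'present': normaliser = 0.7·0.4073 + 0.5·0.3636 + 0.35·0.2291; P(species A) ≈ 0.5211, P(species B) ≈ 0.3323, P(species C) ≈ 0.1466
After 'absent': normaliser = 0.3·0.5211 + 0.5·0.3323 + 0.65·0.1466; P(species A) ≈ 0.3742, P(species B) ≈ 0.3978, P(species C) ≈ 0.2280
After 'present': normaliser = 0.7·0.3742 + 0.5·0.3978 + 0.35·0.2280; P(species A) ≈ 0.4845, P(species B) ≈ 0.3679, P(species C) ≈ 0.1476

0.148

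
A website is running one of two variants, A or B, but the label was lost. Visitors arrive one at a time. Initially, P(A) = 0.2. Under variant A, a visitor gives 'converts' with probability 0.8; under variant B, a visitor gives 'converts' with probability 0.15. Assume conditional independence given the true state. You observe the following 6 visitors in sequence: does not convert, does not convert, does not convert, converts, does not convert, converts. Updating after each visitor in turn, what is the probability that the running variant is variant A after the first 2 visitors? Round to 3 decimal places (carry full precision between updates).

Each posterior becomes the prior for the next update.
After 'does not convert': P(A) = 0.2·0.2000 / (0.2·0.2000 + 0.85·0.8000) ≈ 0.0556
After 'does not convert': P(A) = 0.2·0.0556 / (0.2·0.0556 + 0.85·0.9444) ≈ 0.0137

0.014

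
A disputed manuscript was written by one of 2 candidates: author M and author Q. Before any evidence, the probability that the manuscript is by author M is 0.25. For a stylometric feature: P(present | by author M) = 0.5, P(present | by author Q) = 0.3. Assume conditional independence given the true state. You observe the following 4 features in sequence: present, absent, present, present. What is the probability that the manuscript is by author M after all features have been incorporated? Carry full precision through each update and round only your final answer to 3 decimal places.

After 'present': P(author M) = 0.5·0.2500 / (0.5·0.2500 + 0.3·0.7500) ≈ 0.3571
After 'absent': P(author M) = 0.5·0.3571 / (0.5·0.3571 + 0.7·0.6429) ≈ 0.2841
After 'present': P(author M) = 0.5·0.2841 / (0.5·0.2841 + 0.3·0.7159) ≈ 0.3981
After 'present': P(author M) = 0.5·0.3981 / (0.5·0.3981 + 0.3·0.6019) ≈ 0.5243

0.524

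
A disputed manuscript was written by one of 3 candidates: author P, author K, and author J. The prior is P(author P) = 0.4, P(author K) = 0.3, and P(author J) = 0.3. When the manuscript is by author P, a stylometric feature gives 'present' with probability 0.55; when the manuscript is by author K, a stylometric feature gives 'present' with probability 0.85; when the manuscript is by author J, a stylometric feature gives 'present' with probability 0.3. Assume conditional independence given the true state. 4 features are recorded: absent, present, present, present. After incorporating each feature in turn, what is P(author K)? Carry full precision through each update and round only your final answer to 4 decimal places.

0.4369

After 'absent': normaliser = 0.45·0.4000 + 0.15·0.3000 + 0.7·0.3000; P(author P) ≈ 0.4138, P(author K) ≈ 0.1034, P(author J) ≈ 0.4828
After 'present': normaliser = 0.55·0.4138 + 0.85·0.1034 + 0.3·0.4828; P(author P) ≈ 0.4944, P(author K) ≈ 0.1910, P(author J) ≈ 0.3146
After 'present': normaliser = 0.55·0.4944 + 0.85·0.1910 + 0.3·0.3146; P(author P) ≈ 0.5143, P(author K) ≈ 0.3071, P(author J) ≈ 0.1785
After 'present': normaliser = 0.55·0.5143 + 0.85·0.3071 + 0.3·0.1785; P(author P) ≈ 0.4735, P(author K) ≈ 0.4369, P(author J) ≈ 0.0896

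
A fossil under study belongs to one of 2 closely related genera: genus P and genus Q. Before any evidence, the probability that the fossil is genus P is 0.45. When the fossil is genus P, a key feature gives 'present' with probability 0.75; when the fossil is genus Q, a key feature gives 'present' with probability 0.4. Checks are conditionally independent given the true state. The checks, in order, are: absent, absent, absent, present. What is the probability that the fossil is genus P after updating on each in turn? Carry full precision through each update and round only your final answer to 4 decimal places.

0.0999

After 'absent': P(genus P) = 0.25·0.4500 / (0.25·0.4500 + 0.6·0.5500) ≈ 0.2542
After 'absent': P(genus P) = 0.25·0.2542 / (0.25·0.2542 + 0.6·0.7458) ≈ 0.1244
After 'absent': P(genus P) = 0.25·0.1244 / (0.25·0.1244 + 0.6·0.8756) ≈ 0.0559
After 'present': P(genus P) = 0.75·0.0559 / (0.75·0.0559 + 0.4·0.9441) ≈ 0.0999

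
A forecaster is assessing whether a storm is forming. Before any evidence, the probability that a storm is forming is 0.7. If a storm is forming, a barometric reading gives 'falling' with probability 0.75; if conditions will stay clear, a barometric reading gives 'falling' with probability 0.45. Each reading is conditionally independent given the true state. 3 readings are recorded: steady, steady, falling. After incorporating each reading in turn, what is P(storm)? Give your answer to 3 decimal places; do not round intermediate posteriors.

After 'steady': P(storm) = 0.25·0.7000 / (0.25·0.7000 + 0.55·0.3000) ≈ 0.5147
After 'steady': P(storm) = 0.25·0.5147 / (0.25·0.5147 + 0.55·0.4853) ≈ 0.3253
After 'falling': P(storm) = 0.75·0.3253 / (0.75·0.3253 + 0.45·0.6747) ≈ 0.4455

0.446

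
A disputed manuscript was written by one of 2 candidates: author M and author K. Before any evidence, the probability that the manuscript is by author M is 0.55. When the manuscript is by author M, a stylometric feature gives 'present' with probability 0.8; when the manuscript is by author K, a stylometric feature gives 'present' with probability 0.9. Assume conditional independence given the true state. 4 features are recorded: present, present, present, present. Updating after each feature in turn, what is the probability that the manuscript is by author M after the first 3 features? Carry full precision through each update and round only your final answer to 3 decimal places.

0.462

After 'present': P(author M) = 0.8·0.5500 / (0.8·0.5500 + 0.9·0.4500) ≈ 0.5207
After 'present': P(author M) = 0.8·0.5207 / (0.8·0.5207 + 0.9·0.4793) ≈ 0.4913
After 'present': P(author M) = 0.8·0.4913 / (0.8·0.4913 + 0.9·0.5087) ≈ 0.4619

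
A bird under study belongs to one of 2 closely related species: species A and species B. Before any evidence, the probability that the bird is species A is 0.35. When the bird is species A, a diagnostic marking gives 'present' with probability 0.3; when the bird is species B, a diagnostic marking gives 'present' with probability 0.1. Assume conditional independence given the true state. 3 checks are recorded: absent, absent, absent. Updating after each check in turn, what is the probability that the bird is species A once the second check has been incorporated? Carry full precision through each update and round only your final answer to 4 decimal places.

0.2457

Each posterior becomes the prior for the next update.
After 'absent': P(species A) = 0.7·0.3500 / (0.7·0.3500 + 0.9·0.6500) ≈ 0.2952
After 'absent': P(species A) = 0.7·0.2952 / (0.7·0.2952 + 0.9·0.7048) ≈ 0.2457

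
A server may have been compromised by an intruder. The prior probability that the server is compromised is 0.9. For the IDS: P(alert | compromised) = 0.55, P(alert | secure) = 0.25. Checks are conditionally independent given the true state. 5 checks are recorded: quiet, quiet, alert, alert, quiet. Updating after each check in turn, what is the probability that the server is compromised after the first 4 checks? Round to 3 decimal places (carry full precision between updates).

0.940

After 'quiet': P(compromised) = 0.45·0.9000 / (0.45·0.9000 + 0.75·0.1000) ≈ 0.8438
After 'quiet': P(compromised) = 0.45·0.8438 / (0.45·0.8438 + 0.75·0.1562) ≈ 0.7642
After 'alert': P(compromised) = 0.55·0.7642 / (0.55·0.7642 + 0.25·0.2358) ≈ 0.8770
After 'alert': P(compromised) = 0.55·0.8770 / (0.55·0.8770 + 0.25·0.1230) ≈ 0.9401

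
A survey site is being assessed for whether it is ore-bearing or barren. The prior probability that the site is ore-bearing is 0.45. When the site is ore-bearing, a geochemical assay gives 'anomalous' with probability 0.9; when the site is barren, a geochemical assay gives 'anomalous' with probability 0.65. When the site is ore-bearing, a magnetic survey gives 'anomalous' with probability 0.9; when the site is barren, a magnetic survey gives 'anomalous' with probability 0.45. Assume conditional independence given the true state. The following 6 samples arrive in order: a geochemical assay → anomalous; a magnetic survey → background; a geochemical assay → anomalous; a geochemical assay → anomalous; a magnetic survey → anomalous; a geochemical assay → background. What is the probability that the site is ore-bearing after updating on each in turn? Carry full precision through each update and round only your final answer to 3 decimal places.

After a geochemical assay='anomalous': P(ore) = 0.9·0.4500 / (0.9·0.4500 + 0.65·0.5500) ≈ 0.5311
After a magnetic survey='background': P(ore) = 0.1·0.5311 / (0.1·0.5311 + 0.55·0.4689) ≈ 0.1708
After a geochemical assay='anomalous': P(ore) = 0.9·0.1708 / (0.9·0.1708 + 0.65·0.8292) ≈ 0.2219
After a geochemical assay='anomalous': P(ore) = 0.9·0.2219 / (0.9·0.2219 + 0.65·0.7781) ≈ 0.2831
After a magnetic survey='anomalous': P(ore) = 0.9·0.2831 / (0.9·0.2831 + 0.45·0.7169) ≈ 0.4413
After a geochemical assay='background': P(ore) = 0.1·0.4413 / (0.1·0.4413 + 0.35·0.5587) ≈ 0.1841

0.184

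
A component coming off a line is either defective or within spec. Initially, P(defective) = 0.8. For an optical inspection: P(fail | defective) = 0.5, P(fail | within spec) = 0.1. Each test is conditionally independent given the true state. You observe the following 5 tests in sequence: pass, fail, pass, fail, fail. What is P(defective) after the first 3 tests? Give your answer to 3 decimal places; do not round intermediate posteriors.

After 'pass': P(defective) = 0.5·0.8000 / (0.5·0.8000 + 0.9·0.2000) ≈ 0.6897
After 'fail': P(defective) = 0.5·0.6897 / (0.5·0.6897 + 0.1·0.3103) ≈ 0.9174
After 'pass': P(defective) = 0.5·0.9174 / (0.5·0.9174 + 0.9·0.0826) ≈ 0.8606

0.861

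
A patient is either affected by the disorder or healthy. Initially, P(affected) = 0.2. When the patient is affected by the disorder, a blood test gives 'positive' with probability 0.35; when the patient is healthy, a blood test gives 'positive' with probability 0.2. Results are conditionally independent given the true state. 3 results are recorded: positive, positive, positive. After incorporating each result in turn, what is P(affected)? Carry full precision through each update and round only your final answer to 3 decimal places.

After 'positive': P(affected) = 0.35·0.2000 / (0.35·0.2000 + 0.2·0.8000) ≈ 0.3043
After 'positive': P(affected) = 0.35·0.3043 / (0.35·0.3043 + 0.2·0.6957) ≈ 0.4336
After 'positive': P(affected) = 0.35·0.4336 / (0.35·0.4336 + 0.2·0.5664) ≈ 0.5726

0.573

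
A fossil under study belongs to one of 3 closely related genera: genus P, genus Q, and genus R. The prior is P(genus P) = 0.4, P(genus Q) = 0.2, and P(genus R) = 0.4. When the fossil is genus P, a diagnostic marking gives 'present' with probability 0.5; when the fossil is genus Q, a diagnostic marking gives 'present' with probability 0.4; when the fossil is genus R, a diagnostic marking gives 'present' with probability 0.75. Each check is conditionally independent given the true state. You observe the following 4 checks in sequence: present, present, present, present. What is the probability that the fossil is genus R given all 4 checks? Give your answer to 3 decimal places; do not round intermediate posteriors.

After 'present': normaliser = 0.5·0.4000 + 0.4·0.2000 + 0.75·0.4000; P(genus P) ≈ 0.3448, P(genus Q) ≈ 0.1379, P(genus R) ≈ 0.5172
After 'present': normaliser = 0.5·0.3448 + 0.4·0.1379 + 0.75·0.5172; P(genus P) ≈ 0.2801, P(genus Q) ≈ 0.0896, P(genus R) ≈ 0.6303
After 'present': normaliser = 0.5·0.2801 + 0.4·0.0896 + 0.75·0.6303; P(genus P) ≈ 0.2159, P(genus Q) ≈ 0.0553, P(genus R) ≈ 0.7288
After 'present': normaliser = 0.5·0.2159 + 0.4·0.0553 + 0.75·0.7288; P(genus P) ≈ 0.1596, P(genus Q) ≈ 0.0327, P(genus R) ≈ 0.8078

0.808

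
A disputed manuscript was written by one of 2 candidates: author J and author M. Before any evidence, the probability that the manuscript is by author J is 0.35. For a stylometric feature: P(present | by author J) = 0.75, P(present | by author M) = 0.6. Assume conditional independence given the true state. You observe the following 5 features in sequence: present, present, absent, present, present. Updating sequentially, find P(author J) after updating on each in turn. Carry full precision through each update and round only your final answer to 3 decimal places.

After 'present': P(author J) = 0.75·0.3500 / (0.75·0.3500 + 0.6·0.6500) ≈ 0.4023
After 'present': P(author J) = 0.75·0.4023 / (0.75·0.4023 + 0.6·0.5977) ≈ 0.4569
After 'absent': P(author J) = 0.25·0.4569 / (0.25·0.4569 + 0.4·0.5431) ≈ 0.3446
After 'present': P(author J) = 0.75·0.3446 / (0.75·0.3446 + 0.6·0.6554) ≈ 0.3966
After 'present': P(author J) = 0.75·0.3966 / (0.75·0.3966 + 0.6·0.6034) ≈ 0.4510

0.451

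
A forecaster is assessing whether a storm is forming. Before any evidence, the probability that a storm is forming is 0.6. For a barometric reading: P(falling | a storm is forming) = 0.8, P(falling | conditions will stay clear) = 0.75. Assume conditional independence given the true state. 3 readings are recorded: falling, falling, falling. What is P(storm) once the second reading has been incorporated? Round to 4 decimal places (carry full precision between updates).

0.6305

After 'falling': P(storm) = 0.8·0.6000 / (0.8·0.6000 + 0.75·0.4000) ≈ 0.6154
After 'falling': P(storm) = 0.8·0.6154 / (0.8·0.6154 + 0.75·0.3846) ≈ 0.6305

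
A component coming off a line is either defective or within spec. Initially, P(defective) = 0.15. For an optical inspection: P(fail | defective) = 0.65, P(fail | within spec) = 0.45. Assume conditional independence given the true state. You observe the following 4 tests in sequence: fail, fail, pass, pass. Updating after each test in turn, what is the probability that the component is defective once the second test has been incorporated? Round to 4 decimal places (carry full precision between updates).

0.2691

After 'fail': P(defective) = 0.65·0.1500 / (0.65·0.1500 + 0.45·0.8500) ≈ 0.2031
After 'fail': P(defective) = 0.65·0.2031 / (0.65·0.2031 + 0.45·0.7969) ≈ 0.2691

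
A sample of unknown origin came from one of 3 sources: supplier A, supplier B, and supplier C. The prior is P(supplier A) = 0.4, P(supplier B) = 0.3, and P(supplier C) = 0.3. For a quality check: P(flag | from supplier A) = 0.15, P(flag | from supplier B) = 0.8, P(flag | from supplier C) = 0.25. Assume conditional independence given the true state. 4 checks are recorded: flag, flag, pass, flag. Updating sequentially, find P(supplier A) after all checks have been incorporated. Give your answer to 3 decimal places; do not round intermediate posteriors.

Each posterior becomes the prior for the next update.
After 'flag': normaliser = 0.15·0.4000 + 0.8·0.3000 + 0.25·0.3000; P(supplier A) ≈ 0.1600, P(supplier B) ≈ 0.6400, P(supplier C) ≈ 0.2000
After 'flag': normaliser = 0.15·0.1600 + 0.8·0.6400 + 0.25·0.2000; P(supplier A) ≈ 0.0410, P(supplier B) ≈ 0.8737, P(supplier C) ≈ 0.0853
After 'pass': normaliser = 0.85·0.0410 + 0.2·0.8737 + 0.75·0.0853; P(supplier A) ≈ 0.1273, P(supplier B) ≈ 0.6388, P(supplier C) ≈ 0.2339
After 'flag': normaliser = 0.15·0.1273 + 0.8·0.6388 + 0.25·0.2339; P(supplier A) ≈ 0.0324, P(supplier B) ≈ 0.8682, P(supplier C) ≈ 0.0994

0.032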